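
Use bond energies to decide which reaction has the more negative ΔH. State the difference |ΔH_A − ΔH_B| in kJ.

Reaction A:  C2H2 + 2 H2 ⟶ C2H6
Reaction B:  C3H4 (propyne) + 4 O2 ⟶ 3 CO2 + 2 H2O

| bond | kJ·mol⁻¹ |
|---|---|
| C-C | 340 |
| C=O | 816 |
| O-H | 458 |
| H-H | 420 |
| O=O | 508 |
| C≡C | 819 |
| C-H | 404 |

Reaction A:
  Bonds broken (reactants):
    C≡C: 1 × 819 = 819
    C-H: 2 × 404 = 808
    H-H: 2 × 420 = 840
    Σ(broken) = 2467 kJ
  Bonds formed (products):
    C-C: 1 × 340 = 340
    C-H: 6 × 404 = 2424
    Σ(formed) = 2764 kJ
  ΔH_A = 2467 − 2764 = −297 kJ
Reaction B:
  Bonds broken (reactants):
    C≡C: 1 × 819 = 819
    C-C: 1 × 340 = 340
    C-H: 4 × 404 = 1616
    O=O: 4 × 508 = 2032
    Σ(broken) = 4807 kJ
  Bonds formed (products):
    C=O: 6 × 816 = 4896
    O-H: 4 × 458 = 1832
    Σ(formed) = 6728 kJ
  ΔH_B = 4807 − 6728 = −1921 kJ
ΔH_A − ΔH_B = +1624 kJ, so reaction B has the more negative ΔH; |ΔH_A − ΔH_B| = 1624 kJ.

Reaction B, by 1624 kJ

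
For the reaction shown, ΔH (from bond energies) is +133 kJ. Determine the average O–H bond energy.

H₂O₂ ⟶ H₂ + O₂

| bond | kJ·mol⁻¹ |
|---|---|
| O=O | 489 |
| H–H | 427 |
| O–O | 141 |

Let D be the O–H bond energy.
Σ(broken) = 2×D + 1×141 = 141 + 2D
Σ(formed) = 1×427 + 1×489 = 916
ΔH = Σ(broken) − Σ(formed) = (141 + 2D) − (916) = −775 + 2D
Setting this equal to +133 kJ gives 2D = 908, so D = 454 kJ/mol.

D(O–H) ≈ 454 kJ/mol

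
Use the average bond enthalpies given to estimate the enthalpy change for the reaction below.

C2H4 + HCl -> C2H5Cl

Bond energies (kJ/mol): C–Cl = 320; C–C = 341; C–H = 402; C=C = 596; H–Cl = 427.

ΔH ≈ −40 kJ

Bonds broken (reactants):
  C–H: 4 × 402 = 1608
  C=C: 1 × 596 = 596
  H–Cl: 1 × 427 = 427
  Σ(broken) = 2631 kJ
Bonds formed (products):
  C–C: 1 × 341 = 341
  C–Cl: 1 × 320 = 320
  C–H: 5 × 402 = 2010
  Σ(formed) = 2671 kJ
ΔH = Σ(broken) − Σ(formed) = 2631 − 2671 = −40 kJ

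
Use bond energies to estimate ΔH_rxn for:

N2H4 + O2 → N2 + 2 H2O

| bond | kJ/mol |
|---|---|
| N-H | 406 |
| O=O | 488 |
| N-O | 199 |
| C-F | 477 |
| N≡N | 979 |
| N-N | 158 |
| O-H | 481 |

Bonds broken (reactants):
  N-H: 4 × 406 = 1624
  N-N: 1 × 158 = 158
  O=O: 1 × 488 = 488
  Σ(broken) = 2270 kJ
Bonds formed (products):
  N≡N: 1 × 979 = 979
  O-H: 4 × 481 = 1924
  Σ(formed) = 2903 kJ
ΔH = Σ(broken) − Σ(formed) = 2270 − 2903 = −633 kJ

ΔH ≈ −633 kJ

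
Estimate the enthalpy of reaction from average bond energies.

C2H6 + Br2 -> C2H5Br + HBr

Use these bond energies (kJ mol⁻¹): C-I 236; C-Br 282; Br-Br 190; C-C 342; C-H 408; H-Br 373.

ΔH ≈ −57 kJ

Bonds broken (reactants):
  Br-Br: 1 × 190 = 190
  C-C: 1 × 342 = 342
  C-H: 6 × 408 = 2448
  Σ(broken) = 2980 kJ
Bonds formed (products):
  C-Br: 1 × 282 = 282
  C-C: 1 × 342 = 342
  C-H: 5 × 408 = 2040
  H-Br: 1 × 373 = 373
  Σ(formed) = 3037 kJ
ΔH = Σ(broken) − Σ(formed) = 2980 − 3037 = −57 kJ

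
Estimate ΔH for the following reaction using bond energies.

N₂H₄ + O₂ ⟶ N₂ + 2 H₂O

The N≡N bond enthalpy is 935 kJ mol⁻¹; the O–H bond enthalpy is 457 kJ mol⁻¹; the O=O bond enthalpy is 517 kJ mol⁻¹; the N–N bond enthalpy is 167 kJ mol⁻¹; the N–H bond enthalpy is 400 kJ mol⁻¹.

ΔH ≈ −479 kJ

Bonds broken (reactants):
  N–H: 4 × 400 = 1600
  N–N: 1 × 167 = 167
  O=O: 1 × 517 = 517
  Σ(broken) = 2284 kJ
Bonds formed (products):
  N≡N: 1 × 935 = 935
  O–H: 4 × 457 = 1828
  Σ(formed) = 2763 kJ
ΔH = Σ(broken) − Σ(formed) = 2284 − 2763 = −479 kJ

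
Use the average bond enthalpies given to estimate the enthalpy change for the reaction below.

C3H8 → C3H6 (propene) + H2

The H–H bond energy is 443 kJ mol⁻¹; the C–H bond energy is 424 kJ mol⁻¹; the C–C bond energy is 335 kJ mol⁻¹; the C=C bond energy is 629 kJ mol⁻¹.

Bonds broken (reactants):
  C–C: 2 × 335 = 670
  C–H: 8 × 424 = 3392
  Σ(broken) = 4062 kJ
Bonds formed (products):
  C–C: 1 × 335 = 335
  C–H: 6 × 424 = 2544
  C=C: 1 × 629 = 629
  H–H: 1 × 443 = 443
  Σ(formed) = 3951 kJ
ΔH = Σ(broken) − Σ(formed) = 4062 − 3951 = +111 kJ

ΔH ≈ +111 kJ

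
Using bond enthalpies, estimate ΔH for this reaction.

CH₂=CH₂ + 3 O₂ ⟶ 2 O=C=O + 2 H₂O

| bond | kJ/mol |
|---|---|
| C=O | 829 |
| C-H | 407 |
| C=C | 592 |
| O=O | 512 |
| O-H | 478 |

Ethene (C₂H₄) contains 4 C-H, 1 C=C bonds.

Bonds broken (reactants):
  C-H: 4 × 407 = 1628
  C=C: 1 × 592 = 592
  O=O: 3 × 512 = 1536
  Σ(broken) = 3756 kJ
Bonds formed (products):
  C=O: 4 × 829 = 3316
  O-H: 4 × 478 = 1912
  Σ(formed) = 5228 kJ
ΔH = Σ(broken) − Σ(formed) = 3756 − 5228 = −1472 kJ

ΔH ≈ −1472 kJ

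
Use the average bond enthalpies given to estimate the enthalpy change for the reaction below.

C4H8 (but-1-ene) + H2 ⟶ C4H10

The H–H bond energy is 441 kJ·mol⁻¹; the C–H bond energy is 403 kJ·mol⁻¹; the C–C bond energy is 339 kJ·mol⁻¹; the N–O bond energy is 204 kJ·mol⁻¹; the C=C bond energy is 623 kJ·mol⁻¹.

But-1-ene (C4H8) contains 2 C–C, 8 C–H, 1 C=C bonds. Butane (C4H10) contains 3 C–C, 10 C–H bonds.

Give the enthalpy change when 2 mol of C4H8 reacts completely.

ΔH = −162 kJ

Bonds broken (reactants):
  C–C: 2 × 339 = 678
  C–H: 8 × 403 = 3224
  C=C: 1 × 623 = 623
  H–H: 1 × 441 = 441
  Σ(broken) = 4966 kJ
Bonds formed (products):
  C–C: 3 × 339 = 1017
  C–H: 10 × 403 = 4030
  Σ(formed) = 5047 kJ
ΔH = Σ(broken) − Σ(formed) = 4966 − 5047 = −81 kJ
For 2× the reaction as written: 2 × (−81) = −162 kJ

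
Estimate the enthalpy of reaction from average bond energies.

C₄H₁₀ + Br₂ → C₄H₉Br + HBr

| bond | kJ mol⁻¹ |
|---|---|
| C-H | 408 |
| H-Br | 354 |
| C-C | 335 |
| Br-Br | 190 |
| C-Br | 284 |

Bonds broken (reactants):
  Br-Br: 1 × 190 = 190
  C-C: 3 × 335 = 1005
  C-H: 10 × 408 = 4080
  Σ(broken) = 5275 kJ
Bonds formed (products):
  C-Br: 1 × 284 = 284
  C-C: 3 × 335 = 1005
  C-H: 9 × 408 = 3672
  H-Br: 1 × 354 = 354
  Σ(formed) = 5315 kJ
ΔH = Σ(broken) − Σ(formed) = 5275 − 5315 = −40 kJ

ΔH ≈ −40 kJ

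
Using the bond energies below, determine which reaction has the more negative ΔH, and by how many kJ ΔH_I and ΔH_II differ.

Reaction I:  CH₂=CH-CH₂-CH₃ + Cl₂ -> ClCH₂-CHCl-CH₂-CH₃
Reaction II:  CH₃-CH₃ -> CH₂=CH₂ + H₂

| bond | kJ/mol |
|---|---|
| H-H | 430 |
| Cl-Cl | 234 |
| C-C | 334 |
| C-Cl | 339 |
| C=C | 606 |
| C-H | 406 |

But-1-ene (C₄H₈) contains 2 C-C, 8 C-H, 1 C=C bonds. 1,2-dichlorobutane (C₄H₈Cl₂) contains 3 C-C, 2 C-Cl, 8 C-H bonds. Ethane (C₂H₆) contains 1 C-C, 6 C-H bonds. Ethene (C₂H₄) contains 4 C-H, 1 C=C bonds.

Reaction I:
  Bonds broken (reactants):
    C-C: 2 × 334 = 668
    C-H: 8 × 406 = 3248
    C=C: 1 × 606 = 606
    Cl-Cl: 1 × 234 = 234
    Σ(broken) = 4756 kJ
  Bonds formed (products):
    C-C: 3 × 334 = 1002
    C-Cl: 2 × 339 = 678
    C-H: 8 × 406 = 3248
    Σ(formed) = 4928 kJ
  ΔH_I = 4756 − 4928 = −172 kJ
Reaction II:
  Bonds broken (reactants):
    C-C: 1 × 334 = 334
    C-H: 6 × 406 = 2436
    Σ(broken) = 2770 kJ
  Bonds formed (products):
    C-H: 4 × 406 = 1624
    C=C: 1 × 606 = 606
    H-H: 1 × 430 = 430
    Σ(formed) = 2660 kJ
  ΔH_II = 2770 − 2660 = +110 kJ
ΔH_I − ΔH_II = −282 kJ, so reaction I has the more negative ΔH; |ΔH_I − ΔH_II| = 282 kJ.

Reaction I, by 282 kJ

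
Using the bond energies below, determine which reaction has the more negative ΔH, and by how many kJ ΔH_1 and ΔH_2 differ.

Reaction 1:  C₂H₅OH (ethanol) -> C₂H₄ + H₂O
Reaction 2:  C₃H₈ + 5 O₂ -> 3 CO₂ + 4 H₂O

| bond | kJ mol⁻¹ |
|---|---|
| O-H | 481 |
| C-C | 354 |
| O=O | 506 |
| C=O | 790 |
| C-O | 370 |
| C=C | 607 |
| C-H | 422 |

Reaction 1:
  Bonds broken (reactants):
    C-C: 1 × 354 = 354
    C-H: 5 × 422 = 2110
    C-O: 1 × 370 = 370
    O-H: 1 × 481 = 481
    Σ(broken) = 3315 kJ
  Bonds formed (products):
    C-H: 4 × 422 = 1688
    C=C: 1 × 607 = 607
    O-H: 2 × 481 = 962
    Σ(formed) = 3257 kJ
  ΔH_1 = 3315 − 3257 = +58 kJ
Reaction 2:
  Bonds broken (reactants):
    C-C: 2 × 354 = 708
    C-H: 8 × 422 = 3376
    O=O: 5 × 506 = 2530
    Σ(broken) = 6614 kJ
  Bonds formed (products):
    C=O: 6 × 790 = 4740
    O-H: 8 × 481 = 3848
    Σ(formed) = 8588 kJ
  ΔH_2 = 6614 − 8588 = −1974 kJ
ΔH_1 − ΔH_2 = +2032 kJ, so reaction 2 has the more negative ΔH; |ΔH_1 − ΔH_2| = 2032 kJ.

Reaction 2, by 2032 kJ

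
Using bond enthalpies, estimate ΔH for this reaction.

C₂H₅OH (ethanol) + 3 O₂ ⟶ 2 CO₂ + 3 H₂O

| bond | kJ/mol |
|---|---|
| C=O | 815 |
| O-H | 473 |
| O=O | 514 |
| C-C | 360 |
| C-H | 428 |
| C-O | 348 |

Bonds broken (reactants):
  C-C: 1 × 360 = 360
  C-H: 5 × 428 = 2140
  C-O: 1 × 348 = 348
  O-H: 1 × 473 = 473
  O=O: 3 × 514 = 1542
  Σ(broken) = 4863 kJ
Bonds formed (products):
  C=O: 4 × 815 = 3260
  O-H: 6 × 473 = 2838
  Σ(formed) = 6098 kJ
ΔH = Σ(broken) − Σ(formed) = 4863 − 6098 = −1235 kJ

ΔH ≈ −1235 kJ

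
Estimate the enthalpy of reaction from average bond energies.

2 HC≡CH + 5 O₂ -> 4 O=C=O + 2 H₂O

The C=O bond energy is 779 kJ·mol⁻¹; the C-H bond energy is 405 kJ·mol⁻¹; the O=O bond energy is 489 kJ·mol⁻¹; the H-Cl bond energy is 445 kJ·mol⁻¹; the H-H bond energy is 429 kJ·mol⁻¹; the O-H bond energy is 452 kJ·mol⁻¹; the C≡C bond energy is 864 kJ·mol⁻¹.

ΔH ≈ −2247 kJ

Bonds broken (reactants):
  C≡C: 2 × 864 = 1728
  C-H: 4 × 405 = 1620
  O=O: 5 × 489 = 2445
  Σ(broken) = 5793 kJ
Bonds formed (products):
  C=O: 8 × 779 = 6232
  O-H: 4 × 452 = 1808
  Σ(formed) = 8040 kJ
ΔH = Σ(broken) − Σ(formed) = 5793 − 8040 = −2247 kJ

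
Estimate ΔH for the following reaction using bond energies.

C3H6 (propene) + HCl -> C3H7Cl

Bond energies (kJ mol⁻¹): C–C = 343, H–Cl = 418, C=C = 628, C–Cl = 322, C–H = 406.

ΔH ≈ −25 kJ

Bonds broken (reactants):
  C–C: 1 × 343 = 343
  C–H: 6 × 406 = 2436
  C=C: 1 × 628 = 628
  H–Cl: 1 × 418 = 418
  Σ(broken) = 3825 kJ
Bonds formed (products):
  C–C: 2 × 343 = 686
  C–Cl: 1 × 322 = 322
  C–H: 7 × 406 = 2842
  Σ(formed) = 3850 kJ
ΔH = Σ(broken) − Σ(formed) = 3825 − 3850 = −25 kJ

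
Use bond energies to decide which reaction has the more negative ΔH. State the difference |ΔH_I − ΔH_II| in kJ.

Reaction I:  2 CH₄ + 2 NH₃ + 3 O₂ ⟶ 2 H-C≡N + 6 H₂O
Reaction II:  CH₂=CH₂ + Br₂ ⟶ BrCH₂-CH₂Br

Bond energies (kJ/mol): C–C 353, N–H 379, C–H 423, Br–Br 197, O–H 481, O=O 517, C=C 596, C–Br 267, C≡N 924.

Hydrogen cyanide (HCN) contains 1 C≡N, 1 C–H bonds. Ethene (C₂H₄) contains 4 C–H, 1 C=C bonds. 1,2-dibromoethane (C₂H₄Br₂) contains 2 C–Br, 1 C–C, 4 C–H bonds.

Reaction I:
  Bonds broken (reactants):
    C–H: 8 × 423 = 3384
    N–H: 6 × 379 = 2274
    O=O: 3 × 517 = 1551
    Σ(broken) = 7209 kJ
  Bonds formed (products):
    C≡N: 2 × 924 = 1848
    C–H: 2 × 423 = 846
    O–H: 12 × 481 = 5772
    Σ(formed) = 8466 kJ
  ΔH_I = 7209 − 8466 = −1257 kJ
Reaction II:
  Bonds broken (reactants):
    Br–Br: 1 × 197 = 197
    C–H: 4 × 423 = 1692
    C=C: 1 × 596 = 596
    Σ(broken) = 2485 kJ
  Bonds formed (products):
    C–Br: 2 × 267 = 534
    C–C: 1 × 353 = 353
    C–H: 4 × 423 = 1692
    Σ(formed) = 2579 kJ
  ΔH_II = 2485 − 2579 = −94 kJ
ΔH_I − ΔH_II = −1163 kJ, so reaction I has the more negative ΔH; |ΔH_I − ΔH_II| = 1163 kJ.

Reaction I, by 1163 kJ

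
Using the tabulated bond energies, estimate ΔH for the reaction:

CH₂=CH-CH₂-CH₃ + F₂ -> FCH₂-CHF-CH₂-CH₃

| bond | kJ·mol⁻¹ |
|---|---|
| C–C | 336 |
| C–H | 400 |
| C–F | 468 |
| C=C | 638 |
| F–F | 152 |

ΔH ≈ −482 kJ

Bonds broken (reactants):
  C–C: 2 × 336 = 672
  C–H: 8 × 400 = 3200
  C=C: 1 × 638 = 638
  F–F: 1 × 152 = 152
  Σ(broken) = 4662 kJ
Bonds formed (products):
  C–C: 3 × 336 = 1008
  C–F: 2 × 468 = 936
  C–H: 8 × 400 = 3200
  Σ(formed) = 5144 kJ
ΔH = Σ(broken) − Σ(formed) = 4662 − 5144 = −482 kJ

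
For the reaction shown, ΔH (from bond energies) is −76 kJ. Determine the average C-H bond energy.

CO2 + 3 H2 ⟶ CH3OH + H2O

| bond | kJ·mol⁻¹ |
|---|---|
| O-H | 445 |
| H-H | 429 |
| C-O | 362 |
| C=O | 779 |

D(C-H) ≈ 408 kJ/mol

Let D be the C-H bond energy.
Σ(broken) = 2×779 + 3×429 = 2845
Σ(formed) = 3×D + 1×362 + 3×445 = 1697 + 3D
ΔH = Σ(broken) − Σ(formed) = (2845) − (1697 + 3D) = +1148 − 3D
Setting this equal to −76 kJ gives 3D = 1224, so D = 408 kJ/mol.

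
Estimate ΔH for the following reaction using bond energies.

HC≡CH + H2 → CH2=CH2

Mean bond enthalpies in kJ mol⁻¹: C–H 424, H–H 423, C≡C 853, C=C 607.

Bonds broken (reactants):
  C≡C: 1 × 853 = 853
  C–H: 2 × 424 = 848
  H–H: 1 × 423 = 423
  Σ(broken) = 2124 kJ
Bonds formed (products):
  C–H: 4 × 424 = 1696
  C=C: 1 × 607 = 607
  Σ(formed) = 2303 kJ
ΔH = Σ(broken) − Σ(formed) = 2124 − 2303 = −179 kJ

ΔH ≈ −179 kJ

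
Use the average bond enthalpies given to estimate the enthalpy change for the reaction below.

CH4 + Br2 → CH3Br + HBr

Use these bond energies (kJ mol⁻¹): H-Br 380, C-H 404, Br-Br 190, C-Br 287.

Bonds broken (reactants):
  Br-Br: 1 × 190 = 190
  C-H: 4 × 404 = 1616
  Σ(broken) = 1806 kJ
Bonds formed (products):
  C-Br: 1 × 287 = 287
  C-H: 3 × 404 = 1212
  H-Br: 1 × 380 = 380
  Σ(formed) = 1879 kJ
ΔH = Σ(broken) − Σ(formed) = 1806 − 1879 = −73 kJ

ΔH ≈ −73 kJ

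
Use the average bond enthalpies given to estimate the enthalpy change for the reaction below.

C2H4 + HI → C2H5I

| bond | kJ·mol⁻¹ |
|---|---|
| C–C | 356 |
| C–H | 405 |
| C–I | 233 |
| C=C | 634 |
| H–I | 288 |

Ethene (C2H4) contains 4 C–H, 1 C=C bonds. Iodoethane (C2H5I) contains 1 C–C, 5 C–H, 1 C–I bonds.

ΔH ≈ −72 kJ

Bonds broken (reactants):
  C–H: 4 × 405 = 1620
  C=C: 1 × 634 = 634
  H–I: 1 × 288 = 288
  Σ(broken) = 2542 kJ
Bonds formed (products):
  C–C: 1 × 356 = 356
  C–H: 5 × 405 = 2025
  C–I: 1 × 233 = 233
  Σ(formed) = 2614 kJ
ΔH = Σ(broken) − Σ(formed) = 2542 − 2614 = −72 kJ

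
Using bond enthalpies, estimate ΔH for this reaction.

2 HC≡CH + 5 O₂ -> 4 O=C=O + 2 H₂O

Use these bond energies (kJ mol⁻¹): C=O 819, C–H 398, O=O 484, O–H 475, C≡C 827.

Bonds broken (reactants):
  C≡C: 2 × 827 = 1654
  C–H: 4 × 398 = 1592
  O=O: 5 × 484 = 2420
  Σ(broken) = 5666 kJ
Bonds formed (products):
  C=O: 8 × 819 = 6552
  O–H: 4 × 475 = 1900
  Σ(formed) = 8452 kJ
ΔH = Σ(broken) − Σ(formed) = 5666 − 8452 = −2786 kJ

ΔH ≈ −2786 kJ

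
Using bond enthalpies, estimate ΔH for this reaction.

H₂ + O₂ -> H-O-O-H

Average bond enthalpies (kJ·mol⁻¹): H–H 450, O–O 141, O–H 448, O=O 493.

Bonds broken (reactants):
  H–H: 1 × 450 = 450
  O=O: 1 × 493 = 493
  Σ(broken) = 943 kJ
Bonds formed (products):
  O–H: 2 × 448 = 896
  O–O: 1 × 141 = 141
  Σ(formed) = 1037 kJ
ΔH = Σ(broken) − Σ(formed) = 943 − 1037 = −94 kJ

ΔH ≈ −94 kJ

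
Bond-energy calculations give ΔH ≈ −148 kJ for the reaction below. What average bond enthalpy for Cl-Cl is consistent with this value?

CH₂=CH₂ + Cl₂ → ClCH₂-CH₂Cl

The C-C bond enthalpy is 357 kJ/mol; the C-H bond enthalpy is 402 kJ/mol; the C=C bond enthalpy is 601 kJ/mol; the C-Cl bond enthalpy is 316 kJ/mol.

Let D be the Cl-Cl bond energy.
Σ(broken) = 4×402 + 1×601 + 1×D = 2209 + D
Σ(formed) = 1×357 + 2×316 + 4×402 = 2597
ΔH = Σ(broken) − Σ(formed) = (2209 + D) − (2597) = −388 + D
Setting this equal to −148 kJ gives D = 240 kJ/mol.

D(Cl-Cl) ≈ 240 kJ/mol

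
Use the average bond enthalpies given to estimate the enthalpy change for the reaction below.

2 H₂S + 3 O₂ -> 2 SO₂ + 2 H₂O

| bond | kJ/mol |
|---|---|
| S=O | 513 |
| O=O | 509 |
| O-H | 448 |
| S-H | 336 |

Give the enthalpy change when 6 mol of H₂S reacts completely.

Bonds broken (reactants):
  O=O: 3 × 509 = 1527
  S-H: 4 × 336 = 1344
  Σ(broken) = 2871 kJ
Bonds formed (products):
  O-H: 4 × 448 = 1792
  S=O: 4 × 513 = 2052
  Σ(formed) = 3844 kJ
ΔH = Σ(broken) − Σ(formed) = 2871 − 3844 = −973 kJ
For 3× the reaction as written: 3 × (−973) = −2919 kJ

ΔH = −2919 kJ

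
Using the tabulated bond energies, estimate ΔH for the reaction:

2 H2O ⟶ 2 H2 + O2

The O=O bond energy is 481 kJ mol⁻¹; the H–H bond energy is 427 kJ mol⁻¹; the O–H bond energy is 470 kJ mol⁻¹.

ΔH ≈ +545 kJ

Bonds broken (reactants):
  O–H: 4 × 470 = 1880
  Σ(broken) = 1880 kJ
Bonds formed (products):
  H–H: 2 × 427 = 854
  O=O: 1 × 481 = 481
  Σ(formed) = 1335 kJ
ΔH = Σ(broken) − Σ(formed) = 1880 − 1335 = +545 kJ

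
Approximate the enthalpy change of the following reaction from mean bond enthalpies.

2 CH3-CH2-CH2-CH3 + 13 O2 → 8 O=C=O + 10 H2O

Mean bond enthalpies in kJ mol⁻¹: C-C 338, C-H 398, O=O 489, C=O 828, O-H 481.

Bonds broken (reactants):
  C-C: 6 × 338 = 2028
  C-H: 20 × 398 = 7960
  O=O: 13 × 489 = 6357
  Σ(broken) = 16345 kJ
Bonds formed (products):
  C=O: 16 × 828 = 13248
  O-H: 20 × 481 = 9620
  Σ(formed) = 22868 kJ
ΔH = Σ(broken) − Σ(formed) = 16345 − 22868 = −6523 kJ

ΔH ≈ −6523 kJ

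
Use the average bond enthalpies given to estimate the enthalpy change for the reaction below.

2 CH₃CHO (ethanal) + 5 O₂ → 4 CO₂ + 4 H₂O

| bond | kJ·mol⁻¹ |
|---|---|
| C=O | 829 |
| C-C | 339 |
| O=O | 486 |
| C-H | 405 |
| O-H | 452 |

ΔH ≈ −2242 kJ

Bonds broken (reactants):
  C-C: 2 × 339 = 678
  C-H: 8 × 405 = 3240
  C=O: 2 × 829 = 1658
  O=O: 5 × 486 = 2430
  Σ(broken) = 8006 kJ
Bonds formed (products):
  C=O: 8 × 829 = 6632
  O-H: 8 × 452 = 3616
  Σ(formed) = 10248 kJ
ΔH = Σ(broken) − Σ(formed) = 8006 − 10248 = −2242 kJ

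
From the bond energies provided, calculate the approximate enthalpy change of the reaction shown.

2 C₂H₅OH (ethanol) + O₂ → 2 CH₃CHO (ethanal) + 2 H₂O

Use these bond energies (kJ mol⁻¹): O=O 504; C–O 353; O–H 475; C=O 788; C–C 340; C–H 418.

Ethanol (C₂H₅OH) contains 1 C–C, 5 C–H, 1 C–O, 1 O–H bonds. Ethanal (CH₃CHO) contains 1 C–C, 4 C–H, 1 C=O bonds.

Bonds broken (reactants):
  C–C: 2 × 340 = 680
  C–H: 10 × 418 = 4180
  C–O: 2 × 353 = 706
  O–H: 2 × 475 = 950
  O=O: 1 × 504 = 504
  Σ(broken) = 7020 kJ
Bonds formed (products):
  C–C: 2 × 340 = 680
  C–H: 8 × 418 = 3344
  C=O: 2 × 788 = 1576
  O–H: 4 × 475 = 1900
  Σ(formed) = 7500 kJ
ΔH = Σ(broken) − Σ(formed) = 7020 − 7500 = −480 kJ

ΔH ≈ −480 kJ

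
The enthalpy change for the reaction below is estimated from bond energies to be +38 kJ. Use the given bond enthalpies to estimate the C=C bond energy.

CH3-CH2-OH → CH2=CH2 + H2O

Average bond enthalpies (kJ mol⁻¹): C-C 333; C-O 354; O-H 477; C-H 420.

Let D be the C=C bond energy.
Σ(broken) = 1×333 + 5×420 + 1×354 + 1×477 = 3264
Σ(formed) = 4×420 + 1×D + 2×477 = 2634 + D
ΔH = Σ(broken) − Σ(formed) = (3264) − (2634 + D) = +630 − D
Setting this equal to +38 kJ gives D = 592 kJ/mol.

D(C=C) ≈ 592 kJ/mol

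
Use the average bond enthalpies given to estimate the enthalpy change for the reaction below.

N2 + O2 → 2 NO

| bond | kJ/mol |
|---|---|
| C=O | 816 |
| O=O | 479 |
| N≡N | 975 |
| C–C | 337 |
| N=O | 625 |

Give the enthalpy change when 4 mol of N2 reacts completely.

ΔH = +816 kJ

Bonds broken (reactants):
  N≡N: 1 × 975 = 975
  O=O: 1 × 479 = 479
  Σ(broken) = 1454 kJ
Bonds formed (products):
  N=O: 2 × 625 = 1250
  Σ(formed) = 1250 kJ
ΔH = Σ(broken) − Σ(formed) = 1454 − 1250 = +204 kJ
For 4× the reaction as written: 4 × (+204) = +816 kJ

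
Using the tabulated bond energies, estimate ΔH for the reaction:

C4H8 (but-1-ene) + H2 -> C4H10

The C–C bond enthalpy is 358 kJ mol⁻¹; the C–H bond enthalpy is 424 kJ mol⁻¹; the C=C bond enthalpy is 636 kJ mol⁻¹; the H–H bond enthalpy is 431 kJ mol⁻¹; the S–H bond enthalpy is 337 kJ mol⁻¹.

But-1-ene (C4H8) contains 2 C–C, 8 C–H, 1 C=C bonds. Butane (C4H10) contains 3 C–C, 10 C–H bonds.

Bonds broken (reactants):
  C–C: 2 × 358 = 716
  C–H: 8 × 424 = 3392
  C=C: 1 × 636 = 636
  H–H: 1 × 431 = 431
  Σ(broken) = 5175 kJ
Bonds formed (products):
  C–C: 3 × 358 = 1074
  C–H: 10 × 424 = 4240
  Σ(formed) = 5314 kJ
ΔH = Σ(broken) − Σ(formed) = 5175 − 5314 = −139 kJ

ΔH ≈ −139 kJ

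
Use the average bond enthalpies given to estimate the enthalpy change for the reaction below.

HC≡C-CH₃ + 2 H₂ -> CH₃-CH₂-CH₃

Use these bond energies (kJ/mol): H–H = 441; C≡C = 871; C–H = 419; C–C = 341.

Bonds broken (reactants):
  C≡C: 1 × 871 = 871
  C–C: 1 × 341 = 341
  C–H: 4 × 419 = 1676
  H–H: 2 × 441 = 882
  Σ(broken) = 3770 kJ
Bonds formed (products):
  C–C: 2 × 341 = 682
  C–H: 8 × 419 = 3352
  Σ(formed) = 4034 kJ
ΔH = Σ(broken) − Σ(formed) = 3770 − 4034 = −264 kJ

ΔH ≈ −264 kJ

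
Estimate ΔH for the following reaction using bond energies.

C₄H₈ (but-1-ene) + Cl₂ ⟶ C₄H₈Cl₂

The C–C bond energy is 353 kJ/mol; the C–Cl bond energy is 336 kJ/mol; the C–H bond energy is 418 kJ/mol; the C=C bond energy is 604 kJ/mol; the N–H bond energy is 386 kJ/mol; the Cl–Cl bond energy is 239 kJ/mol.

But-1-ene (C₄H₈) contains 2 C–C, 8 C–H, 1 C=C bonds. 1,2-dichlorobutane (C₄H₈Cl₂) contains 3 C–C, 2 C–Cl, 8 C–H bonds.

ΔH ≈ −182 kJ

Bonds broken (reactants):
  C–C: 2 × 353 = 706
  C–H: 8 × 418 = 3344
  C=C: 1 × 604 = 604
  Cl–Cl: 1 × 239 = 239
  Σ(broken) = 4893 kJ
Bonds formed (products):
  C–C: 3 × 353 = 1059
  C–Cl: 2 × 336 = 672
  C–H: 8 × 418 = 3344
  Σ(formed) = 5075 kJ
ΔH = Σ(broken) − Σ(formed) = 4893 − 5075 = −182 kJ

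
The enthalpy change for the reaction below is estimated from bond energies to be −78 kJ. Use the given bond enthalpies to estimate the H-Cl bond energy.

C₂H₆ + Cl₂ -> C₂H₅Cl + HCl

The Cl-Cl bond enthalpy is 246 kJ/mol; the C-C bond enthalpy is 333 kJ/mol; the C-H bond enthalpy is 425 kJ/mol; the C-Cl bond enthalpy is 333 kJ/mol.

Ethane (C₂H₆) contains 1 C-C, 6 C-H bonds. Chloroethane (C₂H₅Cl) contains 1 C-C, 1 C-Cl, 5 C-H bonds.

Let D be the H-Cl bond energy.
Σ(broken) = 1×333 + 6×425 + 1×246 = 3129
Σ(formed) = 1×333 + 1×333 + 5×425 + 1×D = 2791 + D
ΔH = Σ(broken) − Σ(formed) = (3129) − (2791 + D) = +338 − D
Setting this equal to −78 kJ gives D = 416 kJ/mol.

D(H-Cl) ≈ 416 kJ/mol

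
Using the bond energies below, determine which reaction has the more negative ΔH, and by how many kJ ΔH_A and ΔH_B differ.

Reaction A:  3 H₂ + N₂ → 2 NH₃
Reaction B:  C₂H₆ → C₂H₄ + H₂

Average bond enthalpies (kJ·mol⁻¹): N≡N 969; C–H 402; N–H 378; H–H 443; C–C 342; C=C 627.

Reaction A, by 46 kJ

Reaction A:
  Bonds broken (reactants):
    H–H: 3 × 443 = 1329
    N≡N: 1 × 969 = 969
    Σ(broken) = 2298 kJ
  Bonds formed (products):
    N–H: 6 × 378 = 2268
    Σ(formed) = 2268 kJ
  ΔH_A = 2298 − 2268 = +30 kJ
Reaction B:
  Bonds broken (reactants):
    C–C: 1 × 342 = 342
    C–H: 6 × 402 = 2412
    Σ(broken) = 2754 kJ
  Bonds formed (products):
    C–H: 4 × 402 = 1608
    C=C: 1 × 627 = 627
    H–H: 1 × 443 = 443
    Σ(formed) = 2678 kJ
  ΔH_B = 2754 − 2678 = +76 kJ
ΔH_A − ΔH_B = −46 kJ, so reaction A has the more negative ΔH; |ΔH_A − ΔH_B| = 46 kJ.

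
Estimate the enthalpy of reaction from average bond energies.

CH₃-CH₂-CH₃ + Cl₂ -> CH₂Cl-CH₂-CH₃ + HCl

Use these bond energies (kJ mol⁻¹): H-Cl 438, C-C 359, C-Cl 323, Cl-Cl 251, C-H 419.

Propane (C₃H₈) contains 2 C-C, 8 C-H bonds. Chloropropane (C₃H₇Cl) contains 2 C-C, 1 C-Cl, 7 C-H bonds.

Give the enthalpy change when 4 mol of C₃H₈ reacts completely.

ΔH = −364 kJ

Bonds broken (reactants):
  C-C: 2 × 359 = 718
  C-H: 8 × 419 = 3352
  Cl-Cl: 1 × 251 = 251
  Σ(broken) = 4321 kJ
Bonds formed (products):
  C-C: 2 × 359 = 718
  C-Cl: 1 × 323 = 323
  C-H: 7 × 419 = 2933
  H-Cl: 1 × 438 = 438
  Σ(formed) = 4412 kJ
ΔH = Σ(broken) − Σ(formed) = 4321 − 4412 = −91 kJ
For 4× the reaction as written: 4 × (−91) = −364 kJ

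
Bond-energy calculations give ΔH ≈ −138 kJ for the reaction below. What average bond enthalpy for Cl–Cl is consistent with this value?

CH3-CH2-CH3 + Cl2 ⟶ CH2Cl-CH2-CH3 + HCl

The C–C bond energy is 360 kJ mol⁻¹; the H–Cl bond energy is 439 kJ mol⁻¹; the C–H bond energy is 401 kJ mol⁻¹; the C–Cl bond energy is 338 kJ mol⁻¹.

D(Cl–Cl) ≈ 238 kJ/mol

Let D be the Cl–Cl bond energy.
Σ(broken) = 2×360 + 8×401 + 1×D = 3928 + D
Σ(formed) = 2×360 + 1×338 + 7×401 + 1×439 = 4304
ΔH = Σ(broken) − Σ(formed) = (3928 + D) − (4304) = −376 + D
Setting this equal to −138 kJ gives D = 238 kJ/mol.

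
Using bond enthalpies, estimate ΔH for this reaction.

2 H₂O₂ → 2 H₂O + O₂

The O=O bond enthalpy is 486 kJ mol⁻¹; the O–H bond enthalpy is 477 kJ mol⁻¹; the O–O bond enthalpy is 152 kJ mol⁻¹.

ΔH ≈ −182 kJ

Bonds broken (reactants):
  O–H: 4 × 477 = 1908
  O–O: 2 × 152 = 304
  Σ(broken) = 2212 kJ
Bonds formed (products):
  O–H: 4 × 477 = 1908
  O=O: 1 × 486 = 486
  Σ(formed) = 2394 kJ
ΔH = Σ(broken) − Σ(formed) = 2212 − 2394 = −182 kJ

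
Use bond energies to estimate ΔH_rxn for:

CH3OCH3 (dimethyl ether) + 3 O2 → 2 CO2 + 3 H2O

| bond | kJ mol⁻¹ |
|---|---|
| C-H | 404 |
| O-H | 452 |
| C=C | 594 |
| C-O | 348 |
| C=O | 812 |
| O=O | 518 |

Bonds broken (reactants):
  C-H: 6 × 404 = 2424
  C-O: 2 × 348 = 696
  O=O: 3 × 518 = 1554
  Σ(broken) = 4674 kJ
Bonds formed (products):
  C=O: 4 × 812 = 3248
  O-H: 6 × 452 = 2712
  Σ(formed) = 5960 kJ
ΔH = Σ(broken) − Σ(formed) = 4674 − 5960 = −1286 kJ

ΔH ≈ −1286 kJ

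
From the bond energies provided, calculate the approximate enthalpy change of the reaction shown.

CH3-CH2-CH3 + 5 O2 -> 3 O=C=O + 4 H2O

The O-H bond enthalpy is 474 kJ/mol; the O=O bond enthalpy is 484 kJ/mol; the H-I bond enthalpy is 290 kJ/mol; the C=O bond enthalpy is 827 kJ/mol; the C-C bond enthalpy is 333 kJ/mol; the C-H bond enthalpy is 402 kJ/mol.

ΔH ≈ −2452 kJ

Bonds broken (reactants):
  C-C: 2 × 333 = 666
  C-H: 8 × 402 = 3216
  O=O: 5 × 484 = 2420
  Σ(broken) = 6302 kJ
Bonds formed (products):
  C=O: 6 × 827 = 4962
  O-H: 8 × 474 = 3792
  Σ(formed) = 8754 kJ
ΔH = Σ(broken) − Σ(formed) = 6302 − 8754 = −2452 kJ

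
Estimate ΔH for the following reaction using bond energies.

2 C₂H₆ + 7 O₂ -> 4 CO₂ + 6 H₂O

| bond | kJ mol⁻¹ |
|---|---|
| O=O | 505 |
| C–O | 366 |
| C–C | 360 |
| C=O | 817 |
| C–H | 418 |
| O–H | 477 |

ΔH ≈ −2989 kJ

Bonds broken (reactants):
  C–C: 2 × 360 = 720
  C–H: 12 × 418 = 5016
  O=O: 7 × 505 = 3535
  Σ(broken) = 9271 kJ
Bonds formed (products):
  C=O: 8 × 817 = 6536
  O–H: 12 × 477 = 5724
  Σ(formed) = 12260 kJ
ΔH = Σ(broken) − Σ(formed) = 9271 − 12260 = −2989 kJ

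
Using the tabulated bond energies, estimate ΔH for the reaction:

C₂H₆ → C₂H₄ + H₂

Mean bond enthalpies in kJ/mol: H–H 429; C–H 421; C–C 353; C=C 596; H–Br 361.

Bonds broken (reactants):
  C–C: 1 × 353 = 353
  C–H: 6 × 421 = 2526
  Σ(broken) = 2879 kJ
Bonds formed (products):
  C–H: 4 × 421 = 1684
  C=C: 1 × 596 = 596
  H–H: 1 × 429 = 429
  Σ(formed) = 2709 kJ
ΔH = Σ(broken) − Σ(formed) = 2879 − 2709 = +170 kJ

ΔH ≈ +170 kJ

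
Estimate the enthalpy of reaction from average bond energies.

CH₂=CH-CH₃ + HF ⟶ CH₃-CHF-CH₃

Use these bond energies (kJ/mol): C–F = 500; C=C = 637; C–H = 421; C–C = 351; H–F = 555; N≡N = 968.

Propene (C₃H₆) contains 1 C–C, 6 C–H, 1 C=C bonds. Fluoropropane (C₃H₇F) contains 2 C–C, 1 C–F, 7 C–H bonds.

ΔH ≈ −80 kJ

Bonds broken (reactants):
  C–C: 1 × 351 = 351
  C–H: 6 × 421 = 2526
  C=C: 1 × 637 = 637
  H–F: 1 × 555 = 555
  Σ(broken) = 4069 kJ
Bonds formed (products):
  C–C: 2 × 351 = 702
  C–F: 1 × 500 = 500
  C–H: 7 × 421 = 2947
  Σ(formed) = 4149 kJ
ΔH = Σ(broken) − Σ(formed) = 4069 − 4149 = −80 kJ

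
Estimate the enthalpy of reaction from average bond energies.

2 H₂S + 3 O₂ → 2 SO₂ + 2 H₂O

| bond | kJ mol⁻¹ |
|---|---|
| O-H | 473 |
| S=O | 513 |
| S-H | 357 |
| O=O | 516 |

Bonds broken (reactants):
  O=O: 3 × 516 = 1548
  S-H: 4 × 357 = 1428
  Σ(broken) = 2976 kJ
Bonds formed (products):
  O-H: 4 × 473 = 1892
  S=O: 4 × 513 = 2052
  Σ(formed) = 3944 kJ
ΔH = Σ(broken) − Σ(formed) = 2976 − 3944 = −968 kJ

ΔH ≈ −968 kJ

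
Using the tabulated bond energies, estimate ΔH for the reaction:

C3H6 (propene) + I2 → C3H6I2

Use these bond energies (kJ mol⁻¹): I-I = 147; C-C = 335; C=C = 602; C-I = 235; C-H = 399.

ΔH ≈ −56 kJ

Bonds broken (reactants):
  C-C: 1 × 335 = 335
  C-H: 6 × 399 = 2394
  C=C: 1 × 602 = 602
  I-I: 1 × 147 = 147
  Σ(broken) = 3478 kJ
Bonds formed (products):
  C-C: 2 × 335 = 670
  C-H: 6 × 399 = 2394
  C-I: 2 × 235 = 470
  Σ(formed) = 3534 kJ
ΔH = Σ(broken) − Σ(formed) = 3478 − 3534 = −56 kJ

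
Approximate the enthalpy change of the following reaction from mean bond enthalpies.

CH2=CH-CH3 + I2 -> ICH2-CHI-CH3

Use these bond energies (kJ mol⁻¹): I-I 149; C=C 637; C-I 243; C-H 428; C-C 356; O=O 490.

ΔH ≈ −56 kJ

Bonds broken (reactants):
  C-C: 1 × 356 = 356
  C-H: 6 × 428 = 2568
  C=C: 1 × 637 = 637
  I-I: 1 × 149 = 149
  Σ(broken) = 3710 kJ
Bonds formed (products):
  C-C: 2 × 356 = 712
  C-H: 6 × 428 = 2568
  C-I: 2 × 243 = 486
  Σ(formed) = 3766 kJ
ΔH = Σ(broken) − Σ(formed) = 3710 − 3766 = −56 kJ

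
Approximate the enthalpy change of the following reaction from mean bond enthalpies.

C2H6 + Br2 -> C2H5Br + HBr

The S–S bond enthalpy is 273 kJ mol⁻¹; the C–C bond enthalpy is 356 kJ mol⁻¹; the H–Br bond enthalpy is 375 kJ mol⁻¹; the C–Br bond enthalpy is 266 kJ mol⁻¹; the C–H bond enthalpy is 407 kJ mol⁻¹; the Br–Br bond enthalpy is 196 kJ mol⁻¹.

ΔH ≈ −38 kJ

Bonds broken (reactants):
  Br–Br: 1 × 196 = 196
  C–C: 1 × 356 = 356
  C–H: 6 × 407 = 2442
  Σ(broken) = 2994 kJ
Bonds formed (products):
  C–Br: 1 × 266 = 266
  C–C: 1 × 356 = 356
  C–H: 5 × 407 = 2035
  H–Br: 1 × 375 = 375
  Σ(formed) = 3032 kJ
ΔH = Σ(broken) − Σ(formed) = 2994 − 3032 = −38 kJ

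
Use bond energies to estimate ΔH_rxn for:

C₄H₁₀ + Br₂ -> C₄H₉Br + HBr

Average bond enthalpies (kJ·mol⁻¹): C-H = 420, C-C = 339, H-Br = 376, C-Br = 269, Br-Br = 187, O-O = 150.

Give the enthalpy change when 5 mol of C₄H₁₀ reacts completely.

ΔH = −190 kJ

Bonds broken (reactants):
  Br-Br: 1 × 187 = 187
  C-C: 3 × 339 = 1017
  C-H: 10 × 420 = 4200
  Σ(broken) = 5404 kJ
Bonds formed (products):
  C-Br: 1 × 269 = 269
  C-C: 3 × 339 = 1017
  C-H: 9 × 420 = 3780
  H-Br: 1 × 376 = 376
  Σ(formed) = 5442 kJ
ΔH = Σ(broken) − Σ(formed) = 5404 − 5442 = −38 kJ
For 5× the reaction as written: 5 × (−38) = −190 kJ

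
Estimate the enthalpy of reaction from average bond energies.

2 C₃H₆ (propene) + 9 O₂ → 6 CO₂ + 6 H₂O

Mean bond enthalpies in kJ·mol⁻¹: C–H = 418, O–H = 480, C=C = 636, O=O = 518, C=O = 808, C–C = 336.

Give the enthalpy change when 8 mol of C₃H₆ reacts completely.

Bonds broken (reactants):
  C–C: 2 × 336 = 672
  C–H: 12 × 418 = 5016
  C=C: 2 × 636 = 1272
  O=O: 9 × 518 = 4662
  Σ(broken) = 11622 kJ
Bonds formed (products):
  C=O: 12 × 808 = 9696
  O–H: 12 × 480 = 5760
  Σ(formed) = 15456 kJ
ΔH = Σ(broken) − Σ(formed) = 11622 − 15456 = −3834 kJ
For 4× the reaction as written: 4 × (−3834) = −15336 kJ

ΔH = −15336 kJ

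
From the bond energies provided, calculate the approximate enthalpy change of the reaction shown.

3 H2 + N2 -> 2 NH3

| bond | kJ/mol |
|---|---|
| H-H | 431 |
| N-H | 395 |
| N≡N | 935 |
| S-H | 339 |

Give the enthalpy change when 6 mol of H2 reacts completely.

ΔH = −284 kJ

Bonds broken (reactants):
  H-H: 3 × 431 = 1293
  N≡N: 1 × 935 = 935
  Σ(broken) = 2228 kJ
Bonds formed (products):
  N-H: 6 × 395 = 2370
  Σ(formed) = 2370 kJ
ΔH = Σ(broken) − Σ(formed) = 2228 − 2370 = −142 kJ
For 2× the reaction as written: 2 × (−142) = −284 kJ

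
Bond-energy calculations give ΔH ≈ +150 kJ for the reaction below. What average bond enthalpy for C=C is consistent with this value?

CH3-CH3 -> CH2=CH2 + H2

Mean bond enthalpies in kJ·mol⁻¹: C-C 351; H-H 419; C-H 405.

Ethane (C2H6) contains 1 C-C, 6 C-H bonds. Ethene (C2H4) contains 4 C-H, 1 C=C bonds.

Let D be the C=C bond energy.
Σ(broken) = 1×351 + 6×405 = 2781
Σ(formed) = 4×405 + 1×D + 1×419 = 2039 + D
ΔH = Σ(broken) − Σ(formed) = (2781) − (2039 + D) = +742 − D
Setting this equal to +150 kJ gives D = 592 kJ/mol.

D(C=C) ≈ 592 kJ/mol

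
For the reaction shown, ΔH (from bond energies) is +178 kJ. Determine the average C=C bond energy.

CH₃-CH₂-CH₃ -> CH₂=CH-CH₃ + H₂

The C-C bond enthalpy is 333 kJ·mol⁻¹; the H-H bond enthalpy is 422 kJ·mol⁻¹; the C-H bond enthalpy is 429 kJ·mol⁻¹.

D(C=C) ≈ 591 kJ/mol

Let D be the C=C bond energy.
Σ(broken) = 2×333 + 8×429 = 4098
Σ(formed) = 1×333 + 6×429 + 1×D + 1×422 = 3329 + D
ΔH = Σ(broken) − Σ(formed) = (4098) − (3329 + D) = +769 − D
Setting this equal to +178 kJ gives D = 591 kJ/mol.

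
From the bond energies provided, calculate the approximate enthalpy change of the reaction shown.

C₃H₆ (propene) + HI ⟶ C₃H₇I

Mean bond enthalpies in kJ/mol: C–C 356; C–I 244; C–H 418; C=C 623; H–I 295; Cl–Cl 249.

Bonds broken (reactants):
  C–C: 1 × 356 = 356
  C–H: 6 × 418 = 2508
  C=C: 1 × 623 = 623
  H–I: 1 × 295 = 295
  Σ(broken) = 3782 kJ
Bonds formed (products):
  C–C: 2 × 356 = 712
  C–H: 7 × 418 = 2926
  C–I: 1 × 244 = 244
  Σ(formed) = 3882 kJ
ΔH = Σ(broken) − Σ(formed) = 3782 − 3882 = −100 kJ

ΔH ≈ −100 kJ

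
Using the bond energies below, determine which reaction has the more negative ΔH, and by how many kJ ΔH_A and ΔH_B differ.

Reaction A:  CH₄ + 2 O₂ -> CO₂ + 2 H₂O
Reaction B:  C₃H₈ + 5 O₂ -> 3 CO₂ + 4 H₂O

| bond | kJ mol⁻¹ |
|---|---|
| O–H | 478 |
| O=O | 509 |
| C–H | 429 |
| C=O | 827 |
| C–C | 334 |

Reaction B, by 1309 kJ

Reaction A:
  Bonds broken (reactants):
    C–H: 4 × 429 = 1716
    O=O: 2 × 509 = 1018
    Σ(broken) = 2734 kJ
  Bonds formed (products):
    C=O: 2 × 827 = 1654
    O–H: 4 × 478 = 1912
    Σ(formed) = 3566 kJ
  ΔH_A = 2734 − 3566 = −832 kJ
Reaction B:
  Bonds broken (reactants):
    C–C: 2 × 334 = 668
    C–H: 8 × 429 = 3432
    O=O: 5 × 509 = 2545
    Σ(broken) = 6645 kJ
  Bonds formed (products):
    C=O: 6 × 827 = 4962
    O–H: 8 × 478 = 3824
    Σ(formed) = 8786 kJ
  ΔH_B = 6645 − 8786 = −2141 kJ
ΔH_A − ΔH_B = +1309 kJ, so reaction B has the more negative ΔH; |ΔH_A − ΔH_B| = 1309 kJ.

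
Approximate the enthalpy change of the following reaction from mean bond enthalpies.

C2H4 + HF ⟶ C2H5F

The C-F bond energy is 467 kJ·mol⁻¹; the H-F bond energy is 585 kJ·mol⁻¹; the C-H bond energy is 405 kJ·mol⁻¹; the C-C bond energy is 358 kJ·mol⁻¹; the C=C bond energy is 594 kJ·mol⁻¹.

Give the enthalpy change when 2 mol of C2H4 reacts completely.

ΔH = −102 kJ

Bonds broken (reactants):
  C-H: 4 × 405 = 1620
  C=C: 1 × 594 = 594
  H-F: 1 × 585 = 585
  Σ(broken) = 2799 kJ
Bonds formed (products):
  C-C: 1 × 358 = 358
  C-F: 1 × 467 = 467
  C-H: 5 × 405 = 2025
  Σ(formed) = 2850 kJ
ΔH = Σ(broken) − Σ(formed) = 2799 − 2850 = −51 kJ
For 2× the reaction as written: 2 × (−51) = −102 kJ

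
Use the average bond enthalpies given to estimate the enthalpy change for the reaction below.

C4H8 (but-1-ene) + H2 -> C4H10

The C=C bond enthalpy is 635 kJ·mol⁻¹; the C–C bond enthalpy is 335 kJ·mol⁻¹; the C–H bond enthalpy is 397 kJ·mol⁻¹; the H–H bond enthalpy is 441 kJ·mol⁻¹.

Bonds broken (reactants):
  C–C: 2 × 335 = 670
  C–H: 8 × 397 = 3176
  C=C: 1 × 635 = 635
  H–H: 1 × 441 = 441
  Σ(broken) = 4922 kJ
Bonds formed (products):
  C–C: 3 × 335 = 1005
  C–H: 10 × 397 = 3970
  Σ(formed) = 4975 kJ
ΔH = Σ(broken) − Σ(formed) = 4922 − 4975 = −53 kJ

ΔH ≈ −53 kJ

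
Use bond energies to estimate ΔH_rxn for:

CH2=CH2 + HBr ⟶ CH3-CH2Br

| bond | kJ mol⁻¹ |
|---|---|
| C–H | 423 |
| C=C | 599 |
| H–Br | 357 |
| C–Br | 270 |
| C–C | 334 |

ΔH ≈ −71 kJ

Bonds broken (reactants):
  C–H: 4 × 423 = 1692
  C=C: 1 × 599 = 599
  H–Br: 1 × 357 = 357
  Σ(broken) = 2648 kJ
Bonds formed (products):
  C–Br: 1 × 270 = 270
  C–C: 1 × 334 = 334
  C–H: 5 × 423 = 2115
  Σ(formed) = 2719 kJ
ΔH = Σ(broken) − Σ(formed) = 2648 − 2719 = −71 kJ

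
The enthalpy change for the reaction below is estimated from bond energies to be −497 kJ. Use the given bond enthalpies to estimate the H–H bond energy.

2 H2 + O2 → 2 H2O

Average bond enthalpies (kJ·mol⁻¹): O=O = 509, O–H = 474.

D(H–H) ≈ 445 kJ/mol

Let D be the H–H bond energy.
Σ(broken) = 2×D + 1×509 = 509 + 2D
Σ(formed) = 4×474 = 1896
ΔH = Σ(broken) − Σ(formed) = (509 + 2D) − (1896) = −1387 + 2D
Setting this equal to −497 kJ gives 2D = 890, so D = 445 kJ/mol.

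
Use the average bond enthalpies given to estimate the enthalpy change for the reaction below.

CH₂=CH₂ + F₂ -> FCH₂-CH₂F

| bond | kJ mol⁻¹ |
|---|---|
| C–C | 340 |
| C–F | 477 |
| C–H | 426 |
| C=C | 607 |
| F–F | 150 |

ΔH ≈ −537 kJ

Bonds broken (reactants):
  C–H: 4 × 426 = 1704
  C=C: 1 × 607 = 607
  F–F: 1 × 150 = 150
  Σ(broken) = 2461 kJ
Bonds formed (products):
  C–C: 1 × 340 = 340
  C–F: 2 × 477 = 954
  C–H: 4 × 426 = 1704
  Σ(formed) = 2998 kJ
ΔH = Σ(broken) − Σ(formed) = 2461 − 2998 = −537 kJ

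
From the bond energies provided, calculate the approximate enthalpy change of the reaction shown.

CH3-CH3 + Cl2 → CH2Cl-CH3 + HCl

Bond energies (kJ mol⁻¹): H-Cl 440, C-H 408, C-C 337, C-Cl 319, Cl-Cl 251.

Bonds broken (reactants):
  C-C: 1 × 337 = 337
  C-H: 6 × 408 = 2448
  Cl-Cl: 1 × 251 = 251
  Σ(broken) = 3036 kJ
Bonds formed (products):
  C-C: 1 × 337 = 337
  C-Cl: 1 × 319 = 319
  C-H: 5 × 408 = 2040
  H-Cl: 1 × 440 = 440
  Σ(formed) = 3136 kJ
ΔH = Σ(broken) − Σ(formed) = 3036 − 3136 = −100 kJ

ΔH ≈ −100 kJ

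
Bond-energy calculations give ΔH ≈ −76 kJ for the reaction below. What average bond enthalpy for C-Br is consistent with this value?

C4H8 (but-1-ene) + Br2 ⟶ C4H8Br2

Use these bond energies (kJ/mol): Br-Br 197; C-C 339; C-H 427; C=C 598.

Let D be the C-Br bond energy.
Σ(broken) = 1×197 + 2×339 + 8×427 + 1×598 = 4889
Σ(formed) = 2×D + 3×339 + 8×427 = 4433 + 2D
ΔH = Σ(broken) − Σ(formed) = (4889) − (4433 + 2D) = +456 − 2D
Setting this equal to −76 kJ gives 2D = 532, so D = 266 kJ/mol.

D(C-Br) ≈ 266 kJ/mol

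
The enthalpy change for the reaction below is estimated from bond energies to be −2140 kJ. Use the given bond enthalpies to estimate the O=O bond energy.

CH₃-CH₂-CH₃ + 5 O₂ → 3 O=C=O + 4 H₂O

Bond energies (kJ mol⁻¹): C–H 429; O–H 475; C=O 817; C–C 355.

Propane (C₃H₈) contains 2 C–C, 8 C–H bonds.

D(O=O) ≈ 484 kJ/mol

Let D be the O=O bond energy.
Σ(broken) = 2×355 + 8×429 + 5×D = 4142 + 5D
Σ(formed) = 6×817 + 8×475 = 8702
ΔH = Σ(broken) − Σ(formed) = (4142 + 5D) − (8702) = −4560 + 5D
Setting this equal to −2140 kJ gives 5D = 2420, so D = 484 kJ/mol.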